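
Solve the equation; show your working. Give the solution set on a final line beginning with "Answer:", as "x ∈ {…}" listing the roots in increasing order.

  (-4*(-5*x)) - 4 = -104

Step 1. [(-4*(-5*x)) - 4 = -104] add 4: x sits inside (… - 4). So sub: -4*(-5*x) = -100.
Step 2. [-4*(-5*x) = -100] -4 out front; divide by -4, so div: -5*x = 25.
Step 3. [-5*x = 25] divide by the outer -5 ⇒ div: x = -5.

Answer: x ∈ {-5}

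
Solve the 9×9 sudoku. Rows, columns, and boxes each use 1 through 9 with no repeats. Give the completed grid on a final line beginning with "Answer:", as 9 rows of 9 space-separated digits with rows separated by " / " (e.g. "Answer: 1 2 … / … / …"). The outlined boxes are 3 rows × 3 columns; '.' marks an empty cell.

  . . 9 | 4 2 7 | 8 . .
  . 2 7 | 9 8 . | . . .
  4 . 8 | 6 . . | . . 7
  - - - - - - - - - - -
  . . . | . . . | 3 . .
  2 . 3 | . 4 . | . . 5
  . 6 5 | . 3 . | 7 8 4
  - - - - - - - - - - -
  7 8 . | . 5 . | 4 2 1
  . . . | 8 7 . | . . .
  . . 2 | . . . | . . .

Step 1. [r7c6∈{3,6,9}] in row 7, 9 fits only at r7c6 ⇒ r7c6=9.
Step 2. [r3c5∈{1}] only 1 remains possible at r3c5 ⇒ r3c5=1.
Step 3. [r9c5∈{6}] only 6 remains possible at r9c5, so r9c5=6.
Step 4. [r6c1∈{1,9}] r6c1 is the only open cell in row 6 admitting 9. So r6c1=9.
Step 5. [r8c6∈{1,2,3,4}] row 8 places 2 nowhere but r8c6 ⇒ r8c6=2.
Step 6. [r6c6∈{1}] r6c6 is down to just 1, so r6c6=1.
Step 7. [r2c8∈{1,3,4,5,6}] across row 2, 4 lands solely at r2c8. So r2c8=4.
Step 8. [r4c9∈{2,6,9}] col 9 places 2 nowhere but r4c9 ⇒ r4c9=2.
Step 9. [r9c8∈{3,5,7,9}] across row 9, 7 lands solely at r9c8. So r9c8=7.
Step 10. [r9c4∈{1,3}] r9c4 is the only open cell in col 4 admitting 1 ⇒ r9c4=1.
Step 11. [r9c6∈{3,4}] in col 6, 4 fits only at r9c6 ⇒ r9c6=4.
Step 12. [r7c3∈{6}] only 6 remains possible at r7c3 ⇒ r7c3=6.
Step 13. [r3c7∈{2,5,9}] 2 has one home in row 3: r3c7 ⇒ r3c7=2.
Step 14. [r3c8∈{3,5,9}] across row 3, 9 lands solely at r3c8 ⇒ r3c8=9.
Step 15. [r5c7∈{1,6,9}] 9 has one home in row 5: r5c7 ⇒ r5c7=9.
Step 16. [r9c7∈{5}] only 5 remains possible at r9c7 ⇒ r9c7=5.
Step 17. [r9c1∈{3}] nothing but 3 survives at r9c1. So r9c1=3.
Step 18. [r1c8∈{1,3,5,6}] in col 8, 5 fits only at r1c8 ⇒ r1c8=5.
Step 19. [r8c7∈{6}] nothing but 6 survives at r8c7, so r8c7=6.
Step 20. [r9c2∈{9}] nothing but 9 survives at r9c2. So r9c2=9.
Step 21. [r4c1∈{1,8}] col 1 places 8 nowhere but r4c1, so r4c1=8.
Step 22. [r4c4∈{5,7}] in col 4, 5 fits only at r4c4 ⇒ r4c4=5.
Step 23. [r4c2∈{1,4,7}] in row 4, 7 fits only at r4c2, so r4c2=7.
Step 24. [r5c2∈{1}] r5c2 has the single candidate 1. So r5c2=1.
Step 25. [r1c1∈{1,6}] in row 1, 1 fits only at r1c1. So r1c1=1.
Step 26. [r4c6∈{6}] r4c6 is down to just 6, so r4c6=6.
Step 27. [r8c1∈{5}] nothing but 5 survives at r8c1, so r8c1=5.
Step 28. [r3c2∈{3,5}] r3c2 is the only open cell in col 2 admitting 5, so r3c2=5.
Step 29. [r1c9∈{3,6}] across row 1, 6 lands solely at r1c9, so r1c9=6.
Step 30. [r2c9∈{3}] r2c9 is down to just 3, so r2c9=3.
Step 31. [r8c3∈{1,4}] r8c3 is the only open cell in row 8 admitting 1. So r8c3=1.
Step 32. [r2c6∈{5}] nothing but 5 survives at r2c6, so r2c6=5.
Step 33. [r2c1∈{6}] only 6 remains possible at r2c1. So r2c1=6.
Step 34. [r3c6∈{3}] r3c6 has the single candidate 3, so r3c6=3.
Step 35. [r5c6∈{8}] only 8 remains possible at r5c6, so r5c6=8.
Step 36. [r5c4∈{7}] r5c4 has the single candidate 7, so r5c4=7.
Step 37. [r4c3∈{4}] r4c3 has the single candidate 4 ⇒ r4c3=4.
Step 38. [r4c5∈{9}] r4c5's peers cover all but 9. So r4c5=9.
Step 39. [r2c7∈{1}] r2c7's peers cover all but 1, so r2c7=1.
Step 40. [r6c4∈{2}] only 2 remains possible at r6c4, so r6c4=2.
Step 41. [r8c9∈{9}] only 9 remains possible at r8c9, so r8c9=9.
Step 42. [r1c2∈{3}] nothing but 3 survives at r1c2, so r1c2=3.
Step 43. [r8c8∈{3}] r8c8 is down to just 3. So r8c8=3.
Step 44. [r4c8∈{1}] only 1 remains possible at r4c8. So r4c8=1.
Step 45. [r5c8∈{6}] r5c8 is down to just 6 ⇒ r5c8=6.
Step 46. [r8c2∈{4}] r8c2 is down to just 4, so r8c2=4.
Step 47. [r9c9∈{8}] r9c9 has the single candidate 8. So r9c9=8.
Step 48. [r7c4∈{3}] r7c4 is down to just 3. So r7c4=3.

Answer: 1 3 9 4 2 7 8 5 6 / 6 2 7 9 8 5 1 4 3 / 4 5 8 6 1 3 2 9 7 / 8 7 4 5 9 6 3 1 2 / 2 1 3 7 4 8 9 6 5 / 9 6 5 2 3 1 7 8 4 / 7 8 6 3 5 9 4 2 1 / 5 4 1 8 7 2 6 3 9 / 3 9 2 1 6 4 5 7 8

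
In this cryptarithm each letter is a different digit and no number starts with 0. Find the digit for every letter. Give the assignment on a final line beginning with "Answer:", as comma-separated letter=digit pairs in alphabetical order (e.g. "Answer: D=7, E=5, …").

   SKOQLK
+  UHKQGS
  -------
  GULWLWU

Step 1. [col 1: K + S ≡ U (mod 10)] no forcing yet in column 1 (carry-in 0); U=7 is free and consistent — try it, so U=7.
Step 2. [G] adding two 6-digit numbers gives at most 6+1 digits, and here it does — G is that final carry and must be 1. So G=1.
Step 3. [col 1: K + S ≡ U (mod 10)] several values work for S in column 1 (K + S ≡ U (mod 10), carry-in 0); try S=9. So S=9.
Step 4. [col 1: K + S ≡ U (mod 10)] from column 1 (S=9, U=7, carry-in 0, digits 1,7,9 already taken and all letters distinct): K must equal 8. So K=8.
Step 5. [col 2: L + G ≡ W (mod 10)] several values work for W in column 2 (L + G ≡ W (mod 10), carry-in 1); try W=4, so W=4.
Step 6. [col 2: L + G ≡ W (mod 10)] from column 2 (G=1, W=4, carry-in 1, digits 1,4,7,8,9 already taken and all letters distinct): L must equal 2 ⇒ L=2.
Step 7. [col 3: Q + Q ≡ L (mod 10)] in column 3 we have Q+Q≡L with carry-in 0; given L=2 and digits 1,2,4,7,8,9 already taken and all letters distinct, that pins Q to 6. So Q=6.
Step 8. [col 4: O + K ≡ W (mod 10)] column 4 reads O+K+carry(1)=W with K=8, W=4; with digits 1,2,4,6,7,8,9 already taken and all letters distinct, the only value for O is 5. So O=5.
Step 9. [col 5: K + H ≡ L (mod 10)] column 5 reads K+H+carry(1)=L with K=8, L=2; with digits 1,2,4,5,6,7,8,9 already taken and all letters distinct, the only value for H is 3 ⇒ H=3.

Answer: G=1, H=3, K=8, L=2, O=5, Q=6, S=9, U=7, W=4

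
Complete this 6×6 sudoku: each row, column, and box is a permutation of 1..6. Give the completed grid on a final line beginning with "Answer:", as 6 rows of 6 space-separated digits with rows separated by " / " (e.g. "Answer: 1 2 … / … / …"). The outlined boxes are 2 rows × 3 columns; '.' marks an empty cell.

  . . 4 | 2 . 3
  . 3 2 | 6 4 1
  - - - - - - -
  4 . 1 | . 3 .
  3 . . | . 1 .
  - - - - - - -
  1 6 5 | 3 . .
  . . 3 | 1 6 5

Step 1. [r1c5∈{5}] r1c5 has the single candidate 5. So r1c5=5.
Step 2. [r3c4∈{5}] r3c4 has the single candidate 5, so r3c4=5.
Step 3. [r3c2∈{2}] r3c2 has the single candidate 2, so r3c2=2.
Step 4. [r4c6∈{2,4,6}] r4c6 is the only open cell in row 4 admitting 2, so r4c6=2.
Step 5. [r3c6∈{6}] nothing but 6 survives at r3c6 ⇒ r3c6=6.
Step 6. [r2c1∈{5}] r2c1 has the single candidate 5. So r2c1=5.
Step 7. [r4c2∈{5}] nothing but 5 survives at r4c2. So r4c2=5.
Step 8. [r4c4∈{4}] r4c4's peers cover all but 4 ⇒ r4c4=4.
Step 9. [r1c2∈{1}] r1c2's peers cover all but 1 ⇒ r1c2=1.
Step 10. [r5c6∈{4}] r5c6 is down to just 4, so r5c6=4.
Step 11. [r6c2∈{4}] r6c2 has the single candidate 4, so r6c2=4.
Step 12. [r5c5∈{2}] r5c5 has the single candidate 2 ⇒ r5c5=2.
Step 13. [r1c1∈{6}] r1c1 is down to just 6. So r1c1=6.
Step 14. [r4c3∈{6}] r4c3 has the single candidate 6. So r4c3=6.
Step 15. [r6c1∈{2}] r6c1 is down to just 2 ⇒ r6c1=2.

Answer: 6 1 4 2 5 3 / 5 3 2 6 4 1 / 4 2 1 5 3 6 / 3 5 6 4 1 2 / 1 6 5 3 2 4 / 2 4 3 1 6 5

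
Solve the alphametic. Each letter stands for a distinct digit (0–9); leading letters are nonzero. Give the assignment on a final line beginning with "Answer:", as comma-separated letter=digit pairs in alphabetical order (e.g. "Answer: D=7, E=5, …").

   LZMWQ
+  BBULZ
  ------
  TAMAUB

Step 1. [col 1: Q + Z ≡ B (mod 10)] Z=6 is one option consistent with column 1 (Q + Z ≡ B (mod 10), carry-in 0) — take it, so Z=6.
Step 2. [col 1: Q + Z ≡ B (mod 10)] column 1 (Q + Z ≡ B (mod 10), carry-in 0) doesn't pin B yet; pick B=5 and continue, so B=5.
Step 3. [T] adding two 5-digit numbers gives at most 5+1 digits, and here it does — T is that final carry and must be 1, so T=1.
Step 4. [col 1: Q + Z ≡ B (mod 10)] column 1: given Z=6, B=5, carry-in 0, and digits 1,5,6 already taken and all letters distinct, Q+Z≡B (mod 10) forces Q=9 ⇒ Q=9.
Step 5. [col 2: W + L ≡ U (mod 10)] column 2 (W + L ≡ U (mod 10), carry-in 1) doesn't pin W yet; pick W=3 and continue, so W=3.
Step 6. [col 2: W + L ≡ U (mod 10)] U=8 is one option consistent with column 2 (W + L ≡ U (mod 10), carry-in 1) — take it, so U=8.
Step 7. [col 2: W + L ≡ U (mod 10)] column 2: given W=3, U=8, carry-in 1, and digits 1,3,5,6,8,9 already taken and all letters distinct, W+L≡U (mod 10) forces L=4. So L=4.
Step 8. [col 3: M + U ≡ A (mod 10)] from column 3 (U=8, carry-in 0, digits 1,3,4,5,6,8,9 already taken and all letters distinct): M must equal 2. So M=2.
Step 9. [col 3: M + U ≡ A (mod 10)] column 3 reads M+U+carry(0)=A with M=2, U=8; with digits 1,2,3,4,5,6,8,9 already taken and all letters distinct, the only value for A is 0 ⇒ A=0.

Answer: A=0, B=5, L=4, M=2, Q=9, T=1, U=8, W=3, Z=6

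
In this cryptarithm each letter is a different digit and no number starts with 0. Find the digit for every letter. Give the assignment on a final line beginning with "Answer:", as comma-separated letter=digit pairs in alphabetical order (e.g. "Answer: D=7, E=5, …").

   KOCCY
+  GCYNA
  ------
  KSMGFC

Step 1. [col 1: Y + A ≡ C (mod 10)] column 1 (Y + A ≡ C (mod 10), carry-in 0) doesn't pin A yet; pick A=7 and continue, so A=7.
Step 2. [K] adding two 5-digit numbers gives at most 5+1 digits, and here it does — K is that final carry and must be 1 ⇒ K=1.
Step 3. [col 1: Y + A ≡ C (mod 10)] column 1 (Y + A ≡ C (mod 10), carry-in 0) doesn't pin Y yet; pick Y=6 and continue ⇒ Y=6.
Step 4. [col 1: Y + A ≡ C (mod 10)] in column 1 we have Y+A≡C with carry-in 0; given Y=6, A=7 and digits 1,6,7 already taken and all letters distinct, that pins C to 3, so C=3.
Step 5. [col 2: C + N ≡ F (mod 10)] F=8 is one option consistent with column 2 (C + N ≡ F (mod 10), carry-in 1) — take it. So F=8.
Step 6. [col 2: C + N ≡ F (mod 10)] in column 2 we have C+N≡F with carry-in 1; given C=3, F=8 and digits 1,3,6,7,8 already taken and all letters distinct, that pins N to 4 ⇒ N=4.
Step 7. [col 3: C + Y ≡ G (mod 10)] in column 3 we have C+Y≡G with carry-in 0; given C=3, Y=6 and digits 1,3,4,6,7,8 already taken and all letters distinct, that pins G to 9. So G=9.
Step 8. [col 4: O + C ≡ M (mod 10)] column 4: given C=3, carry-in 0, and digits 1,3,4,6,7,8,9 already taken and all letters distinct, O+C≡M (mod 10) forces M=5. So M=5.
Step 9. [col 4: O + C ≡ M (mod 10)] from column 4 (C=3, M=5, carry-in 0, digits 1,3,4,5,6,7,8,9 already taken and all letters distinct): O must equal 2, so O=2.
Step 10. [col 5: K + G ≡ S (mod 10)] from column 5 (K=1, G=9, carry-in 0, digits 1,2,3,4,5,6,7,8,9 already taken and all letters distinct): S must equal 0, so S=0.

Answer: A=7, C=3, F=8, G=9, K=1, M=5, N=4, O=2, S=0, Y=6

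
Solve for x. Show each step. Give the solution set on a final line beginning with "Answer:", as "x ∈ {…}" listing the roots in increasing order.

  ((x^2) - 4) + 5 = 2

Step 1. [((x^2) - 4) + 5 = 2] 5 comes off first (subtract 5) ⇒ sub: (x^2) - 4 = -3.
Step 2. [(x^2) - 4 = -3] 4 comes off first (add 4). So sub: x^2 = 1.
Step 3. [x^2 = 1] √ both sides: 1 ≥ 0 gives two branches. So sqrt: x = 1 or -1.

Answer: x ∈ {-1, 1}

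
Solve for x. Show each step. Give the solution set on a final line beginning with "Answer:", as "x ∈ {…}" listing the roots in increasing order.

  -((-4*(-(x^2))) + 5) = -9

Step 1. [-((-4*(-(x^2))) + 5) = -9] flip signs both sides, so neg: (-4*(-(x^2))) + 5 = 9.
Step 2. [(-4*(-(x^2))) + 5 = 9] subtract 5: x sits inside (… + 5). So sub: -4*(-(x^2)) = 4.
Step 3. [-4*(-(x^2)) = 4] -4·(inner) — divide through by -4, so div: -(x^2) = -1.
Step 4. [-(x^2) = -1] leading − — multiply by −1, so neg: x^2 = 1.
Step 5. [x^2 = 1] √ both sides: 1 ≥ 0 gives two branches. So sqrt: x = 1 or -1.

Answer: x ∈ {-1, 1}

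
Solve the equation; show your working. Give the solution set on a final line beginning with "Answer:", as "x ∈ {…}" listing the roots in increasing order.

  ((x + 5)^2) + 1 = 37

Step 1. [((x + 5)^2) + 1 = 37] subtract 1: x sits inside (… + 1), so sub: (x + 5)^2 = 36.
Step 2. [(x + 5)^2 = 36] LHS squared, RHS 36 ≥ 0: apply √ (±). So sqrt: x + 5 = 6 or -6.
Step 3. [x + 5 = 6 or -6] +5 is outermost — subtract 5 both sides. So sub: x = 1 or -11.

Answer: x ∈ {-11, 1}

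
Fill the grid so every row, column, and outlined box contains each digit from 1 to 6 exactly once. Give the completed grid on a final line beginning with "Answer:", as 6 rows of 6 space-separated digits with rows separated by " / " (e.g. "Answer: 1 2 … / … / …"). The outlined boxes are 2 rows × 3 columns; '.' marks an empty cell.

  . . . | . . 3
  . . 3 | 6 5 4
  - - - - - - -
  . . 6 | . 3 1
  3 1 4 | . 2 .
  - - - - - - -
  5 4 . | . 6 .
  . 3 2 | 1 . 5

Step 1. [r2c2∈{2}] r2c2 is down to just 2 ⇒ r2c2=2.
Step 2. [r3c2∈{5}] only 5 remains possible at r3c2 ⇒ r3c2=5.
Step 3. [r1c5∈{1}] r1c5 has the single candidate 1. So r1c5=1.
Step 4. [r1c1∈{4,6}] row 1 places 4 nowhere but r1c1. So r1c1=4.
Step 5. [r5c6∈{2}] r5c6 is down to just 2 ⇒ r5c6=2.
Step 6. [r3c1∈{2}] r3c1's peers cover all but 2 ⇒ r3c1=2.
Step 7. [r1c2∈{6}] r1c2 is down to just 6, so r1c2=6.
Step 8. [r6c5∈{4}] r6c5 is down to just 4, so r6c5=4.
Step 9. [r1c3∈{5}] r1c3 is down to just 5, so r1c3=5.
Step 10. [r5c4∈{3}] only 3 remains possible at r5c4. So r5c4=3.
Step 11. [r6c1∈{6}] r6c1's peers cover all but 6, so r6c1=6.
Step 12. [r1c4∈{2}] r1c4 is down to just 2, so r1c4=2.
Step 13. [r3c4∈{4}] r3c4 is down to just 4, so r3c4=4.
Step 14. [r4c6∈{6}] r4c6 is down to just 6. So r4c6=6.
Step 15. [r5c3∈{1}] r5c3's peers cover all but 1, so r5c3=1.
Step 16. [r4c4∈{5}] r4c4 has the single candidate 5 ⇒ r4c4=5.
Step 17. [r2c1∈{1}] nothing but 1 survives at r2c1, so r2c1=1.

Answer: 4 6 5 2 1 3 / 1 2 3 6 5 4 / 2 5 6 4 3 1 / 3 1 4 5 2 6 / 5 4 1 3 6 2 / 6 3 2 1 4 5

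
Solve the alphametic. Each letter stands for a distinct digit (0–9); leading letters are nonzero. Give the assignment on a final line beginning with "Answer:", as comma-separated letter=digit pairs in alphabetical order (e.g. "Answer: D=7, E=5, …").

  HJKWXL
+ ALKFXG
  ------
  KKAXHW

Step 1. [col 1: L + G ≡ W (mod 10)] several values work for L in column 1 (L + G ≡ W (mod 10), carry-in 0); try L=5. So L=5.
Step 2. [col 1: L + G ≡ W (mod 10)] G=9 is one option consistent with column 1 (L + G ≡ W (mod 10), carry-in 0) — take it ⇒ G=9.
Step 3. [col 1: L + G ≡ W (mod 10)] column 1: given L=5, G=9, carry-in 0, and digits 5,9 already taken and all letters distinct, L+G≡W (mod 10) forces W=4. So W=4.
Step 4. [col 2: X + X ≡ H (mod 10)] no forcing yet in column 2 (carry-in 1); X=0 is free and consistent — try it ⇒ X=0.
Step 5. [col 2: X + X ≡ H (mod 10)] from column 2 (X=0, carry-in 1, digits 0,4,5,9 already taken and all letters distinct): H must equal 1, so H=1.
Step 6. [col 3: W + F ≡ X (mod 10)] in column 3 we have W+F≡X with carry-in 0; given W=4, X=0 and digits 0,1,4,5,9 already taken and all letters distinct, that pins F to 6. So F=6.
Step 7. [col 4: K + K ≡ A (mod 10)] column 4: given nothing yet, carry-in 1, and digits 0,1,4,5,6,9 already taken and all letters distinct, K+K≡A (mod 10) forces A=7. So A=7.
Step 8. [col 4: K + K ≡ A (mod 10)] K=8 is one option consistent with column 4 (K + K ≡ A (mod 10), carry-in 1) — take it ⇒ K=8.
Step 9. [col 5: J + L ≡ K (mod 10)] in column 5 we have J+L≡K with carry-in 1; given L=5, K=8 and digits 0,1,4,5,6,7,8,9 already taken and all letters distinct, that pins J to 2, so J=2.

Answer: A=7, F=6, G=9, H=1, J=2, K=8, L=5, W=4, X=0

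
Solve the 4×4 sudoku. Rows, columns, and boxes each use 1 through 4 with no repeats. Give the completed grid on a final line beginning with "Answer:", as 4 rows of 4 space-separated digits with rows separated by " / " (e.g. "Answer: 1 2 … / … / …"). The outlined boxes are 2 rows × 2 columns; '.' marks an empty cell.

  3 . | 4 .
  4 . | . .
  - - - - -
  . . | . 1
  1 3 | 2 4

Step 1. [r2c3∈{1,3}] in col 3, 1 fits only at r2c3, so r2c3=1.
Step 2. [r2c2∈{2}] only 2 remains possible at r2c2 ⇒ r2c2=2.
Step 3. [r1c4∈{2}] nothing but 2 survives at r1c4. So r1c4=2.
Step 4. [r3c2∈{4}] r3c2's peers cover all but 4 ⇒ r3c2=4.
Step 5. [r3c1∈{2}] r3c1 is down to just 2. So r3c1=2.
Step 6. [r3c3∈{3}] r3c3 has the single candidate 3. So r3c3=3.
Step 7. [r2c4∈{3}] r2c4 has the single candidate 3 ⇒ r2c4=3.
Step 8. [r1c2∈{1}] r1c2 has the single candidate 1 ⇒ r1c2=1.

Answer: 3 1 4 2 / 4 2 1 3 / 2 4 3 1 / 1 3 2 4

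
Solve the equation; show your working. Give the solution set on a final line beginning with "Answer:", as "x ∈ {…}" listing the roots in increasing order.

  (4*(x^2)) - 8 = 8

Step 1. [(4*(x^2)) - 8 = 8] 8 comes off first (add 8). So sub: 4*(x^2) = 16.
Step 2. [4*(x^2) = 16] leading coefficient 4: divide by 4. So div: x^2 = 4.
Step 3. [x^2 = 4] √ both sides: 4 ≥ 0 gives two branches, so sqrt: x = 2 or -2.

Answer: x ∈ {-2, 2}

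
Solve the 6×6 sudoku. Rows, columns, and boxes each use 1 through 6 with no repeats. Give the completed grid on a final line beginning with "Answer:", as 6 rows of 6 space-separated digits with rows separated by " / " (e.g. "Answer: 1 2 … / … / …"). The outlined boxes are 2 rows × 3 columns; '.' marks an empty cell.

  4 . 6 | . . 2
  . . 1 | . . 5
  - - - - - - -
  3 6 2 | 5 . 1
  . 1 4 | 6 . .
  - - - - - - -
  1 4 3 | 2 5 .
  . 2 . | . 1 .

Step 1. [r1c5∈{3}] r1c5 is down to just 3, so r1c5=3.
Step 2. [r6c6∈{3,4,6}] 4 has one home in col 6: r6c6 ⇒ r6c6=4.
Step 3. [r4c1∈{5}] r4c1's peers cover all but 5, so r4c1=5.
Step 4. [r3c5∈{4}] r3c5's peers cover all but 4, so r3c5=4.
Step 5. [r2c2∈{3}] r2c2's peers cover all but 3. So r2c2=3.
Step 6. [r2c5∈{6}] r2c5 has the single candidate 6 ⇒ r2c5=6.
Step 7. [r1c4∈{1}] only 1 remains possible at r1c4 ⇒ r1c4=1.
Step 8. [r6c1∈{6}] r6c1 is down to just 6, so r6c1=6.
Step 9. [r1c2∈{5}] nothing but 5 survives at r1c2. So r1c2=5.
Step 10. [r4c5∈{2}] r4c5 is down to just 2, so r4c5=2.
Step 11. [r5c6∈{6}] r5c6 has the single candidate 6 ⇒ r5c6=6.
Step 12. [r4c6∈{3}] only 3 remains possible at r4c6 ⇒ r4c6=3.
Step 13. [r6c4∈{3}] only 3 remains possible at r6c4. So r6c4=3.
Step 14. [r2c4∈{4}] nothing but 4 survives at r2c4. So r2c4=4.
Step 15. [r6c3∈{5}] only 5 remains possible at r6c3. So r6c3=5.
Step 16. [r2c1∈{2}] r2c1 has the single candidate 2, so r2c1=2.

Answer: 4 5 6 1 3 2 / 2 3 1 4 6 5 / 3 6 2 5 4 1 / 5 1 4 6 2 3 / 1 4 3 2 5 6 / 6 2 5 3 1 4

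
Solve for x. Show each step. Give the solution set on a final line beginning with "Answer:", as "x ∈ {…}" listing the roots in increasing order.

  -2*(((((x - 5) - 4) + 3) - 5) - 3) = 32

Step 1. [-2*(((((x - 5) - 4) + 3) - 5) - 3) = 32] leading coefficient -2: divide by -2, so div: ((((x - 5) - 4) + 3) - 5) - 3 = -16.
Step 2. [((((x - 5) - 4) + 3) - 5) - 3 = -16] 3 comes off first (add 3). So sub: (((x - 5) - 4) + 3) - 5 = -13.
Step 3. [(((x - 5) - 4) + 3) - 5 = -13] the outer -5 inverts by adding 5 ⇒ sub: ((x - 5) - 4) + 3 = -8.
Step 4. [((x - 5) - 4) + 3 = -8] subtract 3: x sits inside (… + 3) ⇒ sub: (x - 5) - 4 = -11.
Step 5. [(x - 5) - 4 = -11] the outer -4 inverts by adding 4, so sub: x - 5 = -7.
Step 6. [x - 5 = -7] -5 is outermost — add 5 both sides. So sub: x = -2.

Answer: x ∈ {-2}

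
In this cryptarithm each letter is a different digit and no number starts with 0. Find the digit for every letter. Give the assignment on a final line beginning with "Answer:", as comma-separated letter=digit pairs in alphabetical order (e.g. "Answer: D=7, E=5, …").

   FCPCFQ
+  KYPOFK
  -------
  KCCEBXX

Step 1. [col 1: Q + K ≡ X (mod 10)] column 1 (Q + K ≡ X (mod 10), carry-in 0) doesn't pin K yet; pick K=1 and continue, so K=1.
Step 2. [col 1: Q + K ≡ X (mod 10)] Q=5 is one option consistent with column 1 (Q + K ≡ X (mod 10), carry-in 0) — take it. So Q=5.
Step 3. [col 1: Q + K ≡ X (mod 10)] column 1 reads Q+K+carry(0)=X with Q=5, K=1; with digits 1,5 already taken and all letters distinct, the only value for X is 6, so X=6.
Step 4. [col 2: F + F ≡ X (mod 10)] several values work for F in column 2 (F + F ≡ X (mod 10), carry-in 0); try F=8. So F=8.
Step 5. [col 3: C + O ≡ B (mod 10)] no forcing yet in column 3 (carry-in 1); C=0 is free and consistent — try it ⇒ C=0.
Step 6. [col 3: C + O ≡ B (mod 10)] several values work for O in column 3 (C + O ≡ B (mod 10), carry-in 1); try O=2, so O=2.
Step 7. [col 3: C + O ≡ B (mod 10)] from column 3 (C=0, O=2, carry-in 1, digits 0,1,2,5,6,8 already taken and all letters distinct): B must equal 3, so B=3.
Step 8. [col 4: P + P ≡ E (mod 10)] column 4 reads P+P+carry(0)=E with nothing yet; with digits 0,1,2,3,5,6,8 already taken and all letters distinct, the only value for P is 7 ⇒ P=7.
Step 9. [col 4: P + P ≡ E (mod 10)] column 4: given P=7, carry-in 0, and digits 0,1,2,3,5,6,7,8 already taken and all letters distinct, P+P≡E (mod 10) forces E=4, so E=4.
Step 10. [col 5: C + Y ≡ C (mod 10)] in column 5 we have C+Y≡C with carry-in 1; given C=0 and digits 0,1,2,3,4,5,6,7,8 already taken and all letters distinct, that pins Y to 9, so Y=9.

Answer: B=3, C=0, E=4, F=8, K=1, O=2, P=7, Q=5, X=6, Y=9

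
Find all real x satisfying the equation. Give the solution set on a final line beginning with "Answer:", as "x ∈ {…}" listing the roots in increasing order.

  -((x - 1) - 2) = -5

Step 1. [-((x - 1) - 2) = -5] LHS negated; negate both sides ⇒ neg: (x - 1) - 2 = 5.
Step 2. [(x - 1) - 2 = 5] add 2: x sits inside (… - 2). So sub: x - 1 = 7.
Step 3. [x - 1 = 7] -1 is outermost — add 1 both sides. So sub: x = 8.

Answer: x ∈ {8}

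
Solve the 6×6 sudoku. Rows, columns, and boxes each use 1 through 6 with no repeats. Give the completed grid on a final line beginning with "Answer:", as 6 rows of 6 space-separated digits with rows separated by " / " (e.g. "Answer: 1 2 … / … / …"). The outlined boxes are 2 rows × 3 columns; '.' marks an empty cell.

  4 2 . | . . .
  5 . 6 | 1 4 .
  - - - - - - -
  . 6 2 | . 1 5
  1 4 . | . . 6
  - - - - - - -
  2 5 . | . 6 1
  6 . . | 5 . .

Step 1. [r1c6∈{3}] nothing but 3 survives at r1c6 ⇒ r1c6=3.
Step 2. [r6c6∈{2,4}] r6c6 is the only open cell in col 6 admitting 4 ⇒ r6c6=4.
Step 3. [r5c4∈{3}] r5c4's peers cover all but 3 ⇒ r5c4=3.
Step 4. [r4c5∈{2,3}] across col 5, 3 lands solely at r4c5, so r4c5=3.
Step 5. [r6c3∈{1,3}] r6c3 is the only open cell in col 3 admitting 3. So r6c3=3.
Step 6. [r1c5∈{5}] nothing but 5 survives at r1c5 ⇒ r1c5=5.
Step 7. [r2c6∈{2}] r2c6's peers cover all but 2, so r2c6=2.
Step 8. [r5c3∈{4}] nothing but 4 survives at r5c3. So r5c3=4.
Step 9. [r4c3∈{5}] r4c3 is down to just 5, so r4c3=5.
Step 10. [r3c1∈{3}] nothing but 3 survives at r3c1, so r3c1=3.
Step 11. [r3c4∈{4}] only 4 remains possible at r3c4, so r3c4=4.
Step 12. [r6c2∈{1}] r6c2 has the single candidate 1 ⇒ r6c2=1.
Step 13. [r6c5∈{2}] r6c5's peers cover all but 2 ⇒ r6c5=2.
Step 14. [r1c4∈{6}] r1c4's peers cover all but 6. So r1c4=6.
Step 15. [r2c2∈{3}] r2c2 has the single candidate 3. So r2c2=3.
Step 16. [r1c3∈{1}] r1c3 has the single candidate 1. So r1c3=1.
Step 17. [r4c4∈{2}] r4c4 has the single candidate 2. So r4c4=2.

Answer: 4 2 1 6 5 3 / 5 3 6 1 4 2 / 3 6 2 4 1 5 / 1 4 5 2 3 6 / 2 5 4 3 6 1 / 6 1 3 5 2 4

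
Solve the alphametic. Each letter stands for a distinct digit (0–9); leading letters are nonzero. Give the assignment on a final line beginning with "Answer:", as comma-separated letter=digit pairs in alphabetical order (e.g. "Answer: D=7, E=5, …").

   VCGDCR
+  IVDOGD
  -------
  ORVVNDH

Step 1. [O] O is the leading digit of a 7-digit sum of two 6-digit numbers; the final carry is exactly 1 ⇒ O=1.
Step 2. [col 1: R + D ≡ H (mod 10)] column 1 (R + D ≡ H (mod 10), carry-in 0) doesn't pin D yet; pick D=5 and continue. So D=5.
Step 3. [col 1: R + D ≡ H (mod 10)] no forcing yet in column 1 (carry-in 0); R=7 is free and consistent — try it ⇒ R=7.
Step 4. [col 1: R + D ≡ H (mod 10)] in column 1 we have R+D≡H with carry-in 0; given R=7, D=5 and digits 1,5,7 already taken and all letters distinct, that pins H to 2, so H=2.
Step 5. [col 2: C + G ≡ D (mod 10)] column 2 (C + G ≡ D (mod 10), carry-in 1) doesn't pin G yet; pick G=4 and continue ⇒ G=4.
Step 6. [col 2: C + G ≡ D (mod 10)] column 2 reads C+G+carry(1)=D with G=4, D=5; with digits 1,2,4,5,7 already taken and all letters distinct, the only value for C is 0, so C=0.
Step 7. [col 3: D + O ≡ N (mod 10)] from column 3 (D=5, O=1, carry-in 0, digits 0,1,2,4,5,7 already taken and all letters distinct): N must equal 6, so N=6.
Step 8. [col 4: G + D ≡ V (mod 10)] from column 4 (G=4, D=5, carry-in 0, digits 0,1,2,4,5,6,7 already taken and all letters distinct): V must equal 9. So V=9.
Step 9. [col 6: V + I ≡ R (mod 10)] from column 6 (V=9, R=7, carry-in 0, digits 0,1,2,4,5,6,7,9 already taken and all letters distinct): I must equal 8 ⇒ I=8.

Answer: C=0, D=5, G=4, H=2, I=8, N=6, O=1, R=7, V=9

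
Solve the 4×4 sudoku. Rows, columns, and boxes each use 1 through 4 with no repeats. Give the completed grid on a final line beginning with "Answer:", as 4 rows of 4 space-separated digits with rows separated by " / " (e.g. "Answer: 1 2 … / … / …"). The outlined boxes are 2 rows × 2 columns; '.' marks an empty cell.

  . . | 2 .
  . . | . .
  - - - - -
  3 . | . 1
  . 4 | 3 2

Step 1. [r2c3∈{1,4}] across col 3, 1 lands solely at r2c3, so r2c3=1.
Step 2. [r2c1∈{2,4}] 2 has one home in col 1: r2c1. So r2c1=2.
Step 3. [r1c2∈{1,3}] in col 2, 1 fits only at r1c2 ⇒ r1c2=1.
Step 4. [r1c4∈{3,4}] across row 1, 3 lands solely at r1c4 ⇒ r1c4=3.
Step 5. [r3c2∈{2}] r3c2 is down to just 2. So r3c2=2.
Step 6. [r2c2∈{3}] r2c2's peers cover all but 3 ⇒ r2c2=3.
Step 7. [r2c4∈{4}] only 4 remains possible at r2c4. So r2c4=4.
Step 8. [r3c3∈{4}] r3c3 is down to just 4 ⇒ r3c3=4.
Step 9. [r4c1∈{1}] r4c1's peers cover all but 1. So r4c1=1.
Step 10. [r1c1∈{4}] r1c1 is down to just 4. So r1c1=4.

Answer: 4 1 2 3 / 2 3 1 4 / 3 2 4 1 / 1 4 3 2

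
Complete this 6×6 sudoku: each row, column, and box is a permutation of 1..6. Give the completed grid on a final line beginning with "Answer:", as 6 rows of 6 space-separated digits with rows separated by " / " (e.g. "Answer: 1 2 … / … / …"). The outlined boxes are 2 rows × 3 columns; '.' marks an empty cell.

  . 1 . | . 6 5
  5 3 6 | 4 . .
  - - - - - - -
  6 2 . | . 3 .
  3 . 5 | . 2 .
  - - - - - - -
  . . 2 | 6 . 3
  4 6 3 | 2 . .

Step 1. [r6c6∈{1}] nothing but 1 survives at r6c6 ⇒ r6c6=1.
Step 2. [r3c3∈{1,4}] col 3 places 1 nowhere but r3c3, so r3c3=1.
Step 3. [r4c6∈{4,6}] in row 4, 6 fits only at r4c6, so r4c6=6.
Step 4. [r6c5∈{5}] r6c5 is down to just 5 ⇒ r6c5=5.
Step 5. [r4c4∈{1}] only 1 remains possible at r4c4. So r4c4=1.
Step 6. [r1c3∈{4}] r1c3 has the single candidate 4. So r1c3=4.
Step 7. [r4c2∈{4}] r4c2's peers cover all but 4 ⇒ r4c2=4.
Step 8. [r2c5∈{1}] only 1 remains possible at r2c5 ⇒ r2c5=1.
Step 9. [r2c6∈{2}] r2c6 has the single candidate 2 ⇒ r2c6=2.
Step 10. [r3c4∈{5}] r3c4 is down to just 5. So r3c4=5.
Step 11. [r5c1∈{1}] nothing but 1 survives at r5c1. So r5c1=1.
Step 12. [r1c1∈{2}] r1c1's peers cover all but 2. So r1c1=2.
Step 13. [r5c5∈{4}] nothing but 4 survives at r5c5. So r5c5=4.
Step 14. [r3c6∈{4}] r3c6 has the single candidate 4, so r3c6=4.
Step 15. [r1c4∈{3}] r1c4 is down to just 3 ⇒ r1c4=3.
Step 16. [r5c2∈{5}] nothing but 5 survives at r5c2. So r5c2=5.

Answer: 2 1 4 3 6 5 / 5 3 6 4 1 2 / 6 2 1 5 3 4 / 3 4 5 1 2 6 / 1 5 2 6 4 3 / 4 6 3 2 5 1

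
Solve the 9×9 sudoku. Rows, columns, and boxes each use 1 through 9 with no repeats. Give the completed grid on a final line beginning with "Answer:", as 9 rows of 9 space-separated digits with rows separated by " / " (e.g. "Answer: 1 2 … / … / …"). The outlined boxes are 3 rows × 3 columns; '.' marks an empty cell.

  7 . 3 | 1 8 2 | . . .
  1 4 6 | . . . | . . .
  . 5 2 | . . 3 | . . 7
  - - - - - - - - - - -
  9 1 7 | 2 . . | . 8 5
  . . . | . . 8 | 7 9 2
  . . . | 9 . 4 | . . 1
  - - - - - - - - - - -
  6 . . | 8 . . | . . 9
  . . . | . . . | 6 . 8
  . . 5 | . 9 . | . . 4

Step 1. [r6c7∈{3}] nothing but 3 survives at r6c7. So r6c7=3.
Step 2. [r3c7∈{1,4,8,9}] 9 has one home in row 3: r3c7 ⇒ r3c7=9.
Step 3. [r4c6∈{6}] r4c6 has the single candidate 6 ⇒ r4c6=6.
Step 4. [r3c8∈{1,4,6}] 1 has one home in row 3: r3c8. So r3c8=1.
Step 5. [r6c5∈{5,7}] 7 has one home in row 6: r6c5. So r6c5=7.
Step 6. [r2c5∈{5}] only 5 remains possible at r2c5, so r2c5=5.
Step 7. [r4c5∈{3}] nothing but 3 survives at r4c5, so r4c5=3.
Step 8. [r6c1∈{2,5,8}] r6c1 is the only open cell in row 6 admitting 5, so r6c1=5.
Step 9. [r6c2∈{2,6,8}] 2 has one home in row 6: r6c2 ⇒ r6c2=2.
Step 10. [r9c2∈{3,7,8}] r9c2 is the only open cell in col 2 admitting 8. So r9c2=8.
Step 11. [r1c8∈{4,5,6}] r1c8 is the only open cell in col 8 admitting 4. So r1c8=4.
Step 12. [r9c4∈{3,6,7}] across row 9, 6 lands solely at r9c4 ⇒ r9c4=6.
Step 13. [r8c4∈{3,4,5,7}] in col 4, 3 fits only at r8c4. So r8c4=3.
Step 14. [r8c3∈{1,4,9}] r8c3 is the only open cell in col 3 admitting 9 ⇒ r8c3=9.
Step 15. [r7c3∈{1,4}] in col 3, 1 fits only at r7c3 ⇒ r7c3=1.
Step 16. [r8c2∈{7}] r8c2's peers cover all but 7. So r8c2=7.
Step 17. [r7c2∈{3}] r7c2 has the single candidate 3. So r7c2=3.
Step 18. [r9c1∈{2}] r9c1's peers cover all but 2, so r9c1=2.
Step 19. [r7c5∈{2,4}] 4 has one home in row 7: r7c5. So r7c5=4.
Step 20. [r8c5∈{1,2}] r8c5 is the only open cell in col 5 admitting 2 ⇒ r8c5=2.
Step 21. [r8c8∈{5}] only 5 remains possible at r8c8. So r8c8=5.
Step 22. [r9c8∈{3,7}] in row 9, 3 fits only at r9c8. So r9c8=3.
Step 23. [r9c6∈{1,7}] across row 9, 7 lands solely at r9c6 ⇒ r9c6=7.
Step 24. [r2c8∈{2}] r2c8 has the single candidate 2 ⇒ r2c8=2.
Step 25. [r5c3∈{4}] r5c3 is down to just 4. So r5c3=4.
Step 26. [r6c3∈{8}] r6c3 has the single candidate 8, so r6c3=8.
Step 27. [r3c1∈{8}] r3c1 is down to just 8. So r3c1=8.
Step 28. [r7c8∈{7}] nothing but 7 survives at r7c8, so r7c8=7.
Step 29. [r2c4∈{7}] r2c4's peers cover all but 7 ⇒ r2c4=7.
Step 30. [r5c4∈{5}] r5c4 is down to just 5 ⇒ r5c4=5.
Step 31. [r1c9∈{6}] r1c9's peers cover all but 6, so r1c9=6.
Step 32. [r7c7∈{2}] r7c7's peers cover all but 2 ⇒ r7c7=2.
Step 33. [r5c5∈{1}] r5c5's peers cover all but 1. So r5c5=1.
Step 34. [r2c6∈{9}] nothing but 9 survives at r2c6. So r2c6=9.
Step 35. [r9c7∈{1}] r9c7 is down to just 1. So r9c7=1.
Step 36. [r3c5∈{6}] nothing but 6 survives at r3c5. So r3c5=6.
Step 37. [r1c7∈{5}] r1c7 is down to just 5. So r1c7=5.
Step 38. [r6c8∈{6}] r6c8's peers cover all but 6. So r6c8=6.
Step 39. [r2c7∈{8}] r2c7 is down to just 8, so r2c7=8.
Step 40. [r2c9∈{3}] nothing but 3 survives at r2c9, so r2c9=3.
Step 41. [r5c1∈{3}] nothing but 3 survives at r5c1. So r5c1=3.
Step 42. [r7c6∈{5}] nothing but 5 survives at r7c6, so r7c6=5.
Step 43. [r8c6∈{1}] r8c6 is down to just 1, so r8c6=1.
Step 44. [r5c2∈{6}] r5c2's peers cover all but 6 ⇒ r5c2=6.
Step 45. [r3c4∈{4}] only 4 remains possible at r3c4 ⇒ r3c4=4.
Step 46. [r4c7∈{4}] r4c7 has the single candidate 4 ⇒ r4c7=4.
Step 47. [r1c2∈{9}] nothing but 9 survives at r1c2 ⇒ r1c2=9.
Step 48. [r8c1∈{4}] nothing but 4 survives at r8c1, so r8c1=4.

Answer: 7 9 3 1 8 2 5 4 6 / 1 4 6 7 5 9 8 2 3 / 8 5 2 4 6 3 9 1 7 / 9 1 7 2 3 6 4 8 5 / 3 6 4 5 1 8 7 9 2 / 5 2 8 9 7 4 3 6 1 / 6 3 1 8 4 5 2 7 9 / 4 7 9 3 2 1 6 5 8 / 2 8 5 6 9 7 1 3 4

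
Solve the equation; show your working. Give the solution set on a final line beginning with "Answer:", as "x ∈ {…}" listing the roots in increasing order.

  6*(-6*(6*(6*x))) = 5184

Step 1. [6*(-6*(6*(6*x))) = 5184] leading coefficient 6: divide by 6, so div: -6*(6*(6*x)) = 864.
Step 2. [-6*(6*(6*x)) = 864] -6 out front; divide by -6 ⇒ div: 6*(6*x) = -144.
Step 3. [6*(6*x) = -144] divide by the outer 6 ⇒ div: 6*x = -24.
Step 4. [6*x = -24] divide by the outer 6, so div: x = -4.

Answer: x ∈ {-4}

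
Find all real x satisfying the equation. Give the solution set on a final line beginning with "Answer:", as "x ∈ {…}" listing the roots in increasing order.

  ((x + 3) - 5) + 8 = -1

Step 1. [((x + 3) - 5) + 8 = -1] peel the +8: subtract 8 from each side. So sub: (x + 3) - 5 = -9.
Step 2. [(x + 3) - 5 = -9] the outer -5 inverts by adding 5 ⇒ sub: x + 3 = -4.
Step 3. [x + 3 = -4] subtract 3: x sits inside (… + 3), so sub: x = -7.

Answer: x ∈ {-7}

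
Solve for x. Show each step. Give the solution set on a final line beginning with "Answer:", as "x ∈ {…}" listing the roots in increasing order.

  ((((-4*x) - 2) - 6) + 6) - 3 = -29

Step 1. [((((-4*x) - 2) - 6) + 6) - 3 = -29] 3 comes off first (add 3). So sub: (((-4*x) - 2) - 6) + 6 = -26.
Step 2. [(((-4*x) - 2) - 6) + 6 = -26] subtract 6: x sits inside (… + 6). So sub: ((-4*x) - 2) - 6 = -32.
Step 3. [((-4*x) - 2) - 6 = -32] the outer -6 inverts by adding 6, so sub: (-4*x) - 2 = -26.
Step 4. [(-4*x) - 2 = -26] 2 comes off first (add 2), so sub: -4*x = -24.
Step 5. [-4*x = -24] LHS = -4·(…); ÷-4 both sides. So div: x = 6.

Answer: x ∈ {6}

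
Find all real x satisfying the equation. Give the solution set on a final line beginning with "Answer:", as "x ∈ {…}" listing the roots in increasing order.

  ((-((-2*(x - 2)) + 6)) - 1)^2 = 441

Step 1. [((-((-2*(x - 2)) + 6)) - 1)^2 = 441] LHS squared, RHS 441 ≥ 0: apply √ (±). So sqrt: (-((-2*(x - 2)) + 6)) - 1 = 21 or -21.
Step 2. [(-((-2*(x - 2)) + 6)) - 1 = 21 or -21] add 1: x sits inside (… - 1). So sub: -((-2*(x - 2)) + 6) = 22 or -20.
Step 3. [-((-2*(x - 2)) + 6) = 22 or -20] LHS negated; negate both sides, so neg: (-2*(x - 2)) + 6 = -22 or 20.
Step 4. [(-2*(x - 2)) + 6 = -22 or 20] subtract 6: x sits inside (… + 6) ⇒ sub: -2*(x - 2) = -28 or 14.
Step 5. [-2*(x - 2) = -28 or 14] LHS = -2·(…); ÷-2 both sides ⇒ div: x - 2 = 14 or -7.
Step 6. [x - 2 = 14 or -7] -2 is outermost — add 2 both sides ⇒ sub: x = 16 or -5.

Answer: x ∈ {-5, 16}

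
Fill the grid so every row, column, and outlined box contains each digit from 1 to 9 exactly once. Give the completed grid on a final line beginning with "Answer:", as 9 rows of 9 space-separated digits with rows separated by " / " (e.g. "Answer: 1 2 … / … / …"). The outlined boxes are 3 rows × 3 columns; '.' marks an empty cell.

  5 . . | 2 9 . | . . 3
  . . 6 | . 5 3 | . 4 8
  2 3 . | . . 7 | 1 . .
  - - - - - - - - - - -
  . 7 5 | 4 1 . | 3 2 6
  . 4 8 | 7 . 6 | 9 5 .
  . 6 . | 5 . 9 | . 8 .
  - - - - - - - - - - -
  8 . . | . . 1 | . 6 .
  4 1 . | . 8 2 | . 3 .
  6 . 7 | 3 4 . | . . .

Step 1. [r8c3∈{9}] r8c3's peers cover all but 9 ⇒ r8c3=9.
Step 2. [r6c3∈{1,2,3}] box 4 places 2 nowhere but r6c3. So r6c3=2.
Step 3. [r3c9∈{5,9}] across row 3, 5 lands solely at r3c9, so r3c9=5.
Step 4. [r8c9∈{7}] r8c9 is down to just 7, so r8c9=7.
Step 5. [r2c7∈{2,7}] 2 has one home in row 2: r2c7, so r2c7=2.
Step 6. [r5c9∈{1}] r5c9's peers cover all but 1. So r5c9=1.
Step 7. [r2c1∈{1,7,9}] 7 has one home in row 2: r2c1 ⇒ r2c1=7.
Step 8. [r8c7∈{5}] nothing but 5 survives at r8c7, so r8c7=5.
Step 9. [r7c7∈{4}] r7c7 has the single candidate 4. So r7c7=4.
Step 10. [r7c2∈{2,5}] in row 7, 5 fits only at r7c2. So r7c2=5.
Step 11. [r6c5∈{3}] r6c5's peers cover all but 3, so r6c5=3.
Step 12. [r7c9∈{2,9}] 2 has one home in row 7: r7c9. So r7c9=2.
Step 13. [r1c6∈{4,8}] in col 6, 4 fits only at r1c6 ⇒ r1c6=4.
Step 14. [r1c7∈{6,7}] 6 has one home in row 1: r1c7 ⇒ r1c7=6.
Step 15. [r3c4∈{6,8}] in row 3, 8 fits only at r3c4 ⇒ r3c4=8.
Step 16. [r9c8∈{1,9}] across row 9, 1 lands solely at r9c8. So r9c8=1.
Step 17. [r3c8∈{9}] r3c8 is down to just 9 ⇒ r3c8=9.
Step 18. [r6c7∈{7}] r6c7's peers cover all but 7, so r6c7=7.
Step 19. [r2c2∈{9}] nothing but 9 survives at r2c2 ⇒ r2c2=9.
Step 20. [r1c3∈{1}] r1c3 is down to just 1, so r1c3=1.
Step 21. [r7c5∈{7}] nothing but 7 survives at r7c5, so r7c5=7.
Step 22. [r9c6∈{5}] only 5 remains possible at r9c6 ⇒ r9c6=5.
Step 23. [r2c4∈{1}] only 1 remains possible at r2c4, so r2c4=1.
Step 24. [r9c7∈{8}] r9c7's peers cover all but 8. So r9c7=8.
Step 25. [r9c9∈{9}] nothing but 9 survives at r9c9, so r9c9=9.
Step 26. [r1c2∈{8}] only 8 remains possible at r1c2, so r1c2=8.
Step 27. [r5c5∈{2}] r5c5 has the single candidate 2, so r5c5=2.
Step 28. [r7c3∈{3}] nothing but 3 survives at r7c3 ⇒ r7c3=3.
Step 29. [r6c1∈{1}] only 1 remains possible at r6c1. So r6c1=1.
Step 30. [r6c9∈{4}] r6c9 is down to just 4 ⇒ r6c9=4.
Step 31. [r7c4∈{9}] r7c4 has the single candidate 9. So r7c4=9.
Step 32. [r5c1∈{3}] r5c1 is down to just 3. So r5c1=3.
Step 33. [r1c8∈{7}] nothing but 7 survives at r1c8 ⇒ r1c8=7.
Step 34. [r4c1∈{9}] r4c1 is down to just 9. So r4c1=9.
Step 35. [r3c5∈{6}] only 6 remains possible at r3c5 ⇒ r3c5=6.
Step 36. [r3c3∈{4}] nothing but 4 survives at r3c3, so r3c3=4.
Step 37. [r8c4∈{6}] nothing but 6 survives at r8c4, so r8c4=6.
Step 38. [r9c2∈{2}] nothing but 2 survives at r9c2. So r9c2=2.
Step 39. [r4c6∈{8}] only 8 remains possible at r4c6. So r4c6=8.

Answer: 5 8 1 2 9 4 6 7 3 / 7 9 6 1 5 3 2 4 8 / 2 3 4 8 6 7 1 9 5 / 9 7 5 4 1 8 3 2 6 / 3 4 8 7 2 6 9 5 1 / 1 6 2 5 3 9 7 8 4 / 8 5 3 9 7 1 4 6 2 / 4 1 9 6 8 2 5 3 7 / 6 2 7 3 4 5 8 1 9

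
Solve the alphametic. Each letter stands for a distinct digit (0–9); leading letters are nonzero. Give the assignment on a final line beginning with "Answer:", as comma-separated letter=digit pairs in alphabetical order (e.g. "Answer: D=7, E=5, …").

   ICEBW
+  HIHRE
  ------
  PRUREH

Step 1. [P] the sum has 6 digits but both addends have 5; that extra leading digit P is the final carry, namely 1. So P=1.
Step 2. [col 1: W + E ≡ H (mod 10)] column 1 (W + E ≡ H (mod 10), carry-in 0) doesn't pin H yet; pick H=5 and continue ⇒ H=5.
Step 3. [col 1: W + E ≡ H (mod 10)] no forcing yet in column 1 (carry-in 0); E=7 is free and consistent — try it. So E=7.
Step 4. [col 1: W + E ≡ H (mod 10)] from column 1 (E=7, H=5, carry-in 0, digits 1,5,7 already taken and all letters distinct): W must equal 8 ⇒ W=8.
Step 5. [col 2: B + R ≡ E (mod 10)] R=2 is one option consistent with column 2 (B + R ≡ E (mod 10), carry-in 1) — take it ⇒ R=2.
Step 6. [col 2: B + R ≡ E (mod 10)] in column 2 we have B+R≡E with carry-in 1; given R=2, E=7 and digits 1,2,5,7,8 already taken and all letters distinct, that pins B to 4. So B=4.
Step 7. [col 4: C + I ≡ U (mod 10)] in column 4 we have C+I≡U with carry-in 1; given nothing yet and digits 1,2,4,5,7,8 already taken and all letters distinct, that pins U to 0. So U=0.
Step 8. [col 4: C + I ≡ U (mod 10)] no forcing yet in column 4 (carry-in 1); I=6 is free and consistent — try it, so I=6.
Step 9. [col 4: C + I ≡ U (mod 10)] from column 4 (I=6, U=0, carry-in 1, digits 0,1,2,4,5,6,7,8 already taken and all letters distinct): C must equal 3 ⇒ C=3.

Answer: B=4, C=3, E=7, H=5, I=6, P=1, R=2, U=0, W=8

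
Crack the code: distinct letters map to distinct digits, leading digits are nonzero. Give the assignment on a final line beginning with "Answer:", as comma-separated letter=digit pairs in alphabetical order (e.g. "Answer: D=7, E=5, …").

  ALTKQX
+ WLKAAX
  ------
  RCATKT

Step 1. [col 1: X + X ≡ T (mod 10)] column 1 (X + X ≡ T (mod 10), carry-in 0) doesn't pin T yet; pick T=8 and continue ⇒ T=8.
Step 2. [col 1: X + X ≡ T (mod 10)] column 1 (X + X ≡ T (mod 10), carry-in 0) doesn't pin X yet; pick X=4 and continue. So X=4.
Step 3. [col 2: Q + A ≡ K (mod 10)] no forcing yet in column 2 (carry-in 0); A=3 is free and consistent — try it. So A=3.
Step 4. [col 2: Q + A ≡ K (mod 10)] column 2 (Q + A ≡ K (mod 10), carry-in 0) doesn't pin K yet; pick K=5 and continue. So K=5.
Step 5. [col 2: Q + A ≡ K (mod 10)] from column 2 (A=3, K=5, carry-in 0, digits 3,4,5,8 already taken and all letters distinct): Q must equal 2, so Q=2.
Step 6. [col 5: L + L ≡ C (mod 10)] in column 5 we have L+L≡C with carry-in 1; given nothing yet and digits 2,3,4,5,8 already taken and all letters distinct, that pins C to 1 ⇒ C=1.
Step 7. [col 5: L + L ≡ C (mod 10)] column 5: given C=1, carry-in 1, and digits 1,2,3,4,5,8 already taken and all letters distinct, L+L≡C (mod 10) forces L=0 ⇒ L=0.
Step 8. [col 6: A + W ≡ R (mod 10)] column 6 reads A+W+carry(0)=R with A=3; with digits 0,1,2,3,4,5,8 already taken and all letters distinct, the only value for W is 6. So W=6.
Step 9. [col 6: A + W ≡ R (mod 10)] column 6: given A=3, W=6, carry-in 0, and digits 0,1,2,3,4,5,6,8 already taken and all letters distinct, A+W≡R (mod 10) forces R=9 ⇒ R=9.

Answer: A=3, C=1, K=5, L=0, Q=2, R=9, T=8, W=6, X=4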